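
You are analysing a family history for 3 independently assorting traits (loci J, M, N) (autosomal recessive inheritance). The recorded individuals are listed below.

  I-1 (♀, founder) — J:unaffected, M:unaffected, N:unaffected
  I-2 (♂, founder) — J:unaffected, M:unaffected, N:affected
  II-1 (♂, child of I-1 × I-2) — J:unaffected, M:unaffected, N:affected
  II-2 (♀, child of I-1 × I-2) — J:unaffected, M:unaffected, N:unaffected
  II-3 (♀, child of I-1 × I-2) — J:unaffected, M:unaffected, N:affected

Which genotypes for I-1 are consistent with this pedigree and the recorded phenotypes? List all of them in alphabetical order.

J/I-1 un ·: JJ|Jj
J/I-2 un ·: JJ|Jj
J/II-1 un I-1×I-2: JJ|Jj
J/II-2 un I-1×I-2: JJ|Jj
J/II-3 un I-1×I-2: JJ|Jj
⇒ J over [I-1,I-2,II-1,II-2,II-3]: 25 consistent
M/I-1 un ·: MM|Mm
M/I-2 un ·: MM|Mm
M/II-1 un I-1×I-2: MM|Mm
M/II-2 un I-1×I-2: MM|Mm
M/II-3 un I-1×I-2: MM|Mm
⇒ M over [I-1,I-2,II-1,II-2,II-3]: 25 consistent
N/I-1 un ·: Nn
N/I-2 aff ·: nn
N/II-1 aff I-1×I-2: nn
N/II-2 un I-1×I-2: Nn
N/II-3 aff I-1×I-2: nn
⇒ N over [I-1,I-2,II-1,II-2,II-3]: 1 consistent

I-1 ∈ {JJ MM Nn, JJ Mm Nn, Jj MM Nn, Jj Mm Nn}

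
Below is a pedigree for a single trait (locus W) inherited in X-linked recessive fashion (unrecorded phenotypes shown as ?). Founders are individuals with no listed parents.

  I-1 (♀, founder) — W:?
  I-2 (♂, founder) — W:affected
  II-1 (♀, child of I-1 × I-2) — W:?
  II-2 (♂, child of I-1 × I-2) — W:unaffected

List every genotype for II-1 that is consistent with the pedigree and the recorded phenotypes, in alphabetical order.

II-1 ∈ {X^WX^w, X^wX^w}

W/I-1 ? ·: X^WX^W|X^WX^w
W/I-2 aff ·: X^wY
W/II-1 ? I-1×I-2: X^WX^w|X^wX^w
W/II-2 un I-1×I-2: X^WY
⇒ W over [I-1,I-2,II-1,II-2]: 3 consistent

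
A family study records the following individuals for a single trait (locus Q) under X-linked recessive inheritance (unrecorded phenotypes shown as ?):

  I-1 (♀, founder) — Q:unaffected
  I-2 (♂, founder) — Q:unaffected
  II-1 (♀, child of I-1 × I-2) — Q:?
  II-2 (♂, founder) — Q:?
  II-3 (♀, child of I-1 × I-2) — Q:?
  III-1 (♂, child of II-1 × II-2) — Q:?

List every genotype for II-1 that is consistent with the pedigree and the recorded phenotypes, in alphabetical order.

Q/I-1 un ·: X^QX^Q|X^QX^q
Q/I-2 un ·: X^QY
Q/II-1 ? I-1×I-2: X^QX^Q|X^QX^q
Q/II-2 ? ·: X^QY|X^qY
Q/II-3 ? I-1×I-2: X^QX^Q|X^QX^q
Q/III-1 ? II-1×II-2: X^QY|X^qY
⇒ Q over [I-1,I-2,II-1,II-2,II-3,III-1]: 14 consistent

II-1 ∈ {X^QX^Q, X^QX^q}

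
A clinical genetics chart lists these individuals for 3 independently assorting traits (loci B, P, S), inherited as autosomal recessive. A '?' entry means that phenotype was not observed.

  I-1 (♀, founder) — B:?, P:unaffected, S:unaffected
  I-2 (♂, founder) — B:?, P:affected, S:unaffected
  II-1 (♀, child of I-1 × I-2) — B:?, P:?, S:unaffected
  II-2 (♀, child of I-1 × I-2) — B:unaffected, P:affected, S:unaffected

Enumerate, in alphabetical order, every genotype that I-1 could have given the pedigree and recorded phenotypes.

I-1 ∈ {BB Pp SS, BB Pp Ss, Bb Pp SS, Bb Pp Ss, bb Pp SS, bb Pp Ss}

B/I-1 ? ·: BB|Bb|bb
B/I-2 ? ·: BB|Bb|bb
B/II-1 ? I-1×I-2: BB|Bb|bb
B/II-2 un I-1×I-2: BB|Bb
⇒ B over [I-1,I-2,II-1,II-2]: 21 consistent
P/I-1 un ·: Pp
P/I-2 aff ·: pp
P/II-1 ? I-1×I-2: Pp|pp
P/II-2 aff I-1×I-2: pp
⇒ P over [I-1,I-2,II-1,II-2]: 2 consistent
S/I-1 un ·: SS|Ss
S/I-2 un ·: SS|Ss
S/II-1 un I-1×I-2: SS|Ss
S/II-2 un I-1×I-2: SS|Ss
⇒ S over [I-1,I-2,II-1,II-2]: 13 consistent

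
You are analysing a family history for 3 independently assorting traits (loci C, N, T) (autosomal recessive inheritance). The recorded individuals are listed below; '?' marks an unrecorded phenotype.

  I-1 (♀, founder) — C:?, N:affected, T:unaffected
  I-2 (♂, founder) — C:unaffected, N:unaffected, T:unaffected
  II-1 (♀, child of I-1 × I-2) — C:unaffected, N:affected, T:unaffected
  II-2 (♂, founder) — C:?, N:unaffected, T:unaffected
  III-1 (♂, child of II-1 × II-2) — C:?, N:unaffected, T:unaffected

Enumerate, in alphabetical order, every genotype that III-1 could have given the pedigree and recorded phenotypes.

III-1 ∈ {CC Nn TT, CC Nn Tt, Cc Nn TT, Cc Nn Tt, cc Nn TT, cc Nn Tt}

C/I-1 ? ·: CC|Cc|cc
C/I-2 un ·: CC|Cc
C/II-1 un I-1×I-2: CC|Cc
C/II-2 ? ·: CC|Cc|cc
C/III-1 ? II-1×II-2: CC|Cc|cc
⇒ C over [I-1,I-2,II-1,II-2,III-1]: 51 consistent
N/I-1 aff ·: nn
N/I-2 un ·: Nn
N/II-1 aff I-1×I-2: nn
N/II-2 un ·: NN|Nn
N/III-1 un II-1×II-2: Nn
⇒ N over [I-1,I-2,II-1,II-2,III-1]: 2 consistent
T/I-1 un ·: TT|Tt
T/I-2 un ·: TT|Tt
T/II-1 un I-1×I-2: TT|Tt
T/II-2 un ·: TT|Tt
T/III-1 un II-1×II-2: TT|Tt
⇒ T over [I-1,I-2,II-1,II-2,III-1]: 24 consistent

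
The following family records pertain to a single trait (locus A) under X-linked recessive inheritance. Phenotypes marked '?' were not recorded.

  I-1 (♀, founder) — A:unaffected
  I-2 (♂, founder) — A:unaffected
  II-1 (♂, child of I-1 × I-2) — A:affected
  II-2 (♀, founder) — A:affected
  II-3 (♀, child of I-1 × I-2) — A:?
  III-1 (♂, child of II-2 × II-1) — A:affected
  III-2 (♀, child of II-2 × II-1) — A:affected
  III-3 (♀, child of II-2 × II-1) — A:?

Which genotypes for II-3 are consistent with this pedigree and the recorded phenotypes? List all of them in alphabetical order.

II-3 ∈ {X^AX^A, X^AX^a}

A/I-1 un ·: X^AX^a
A/I-2 un ·: X^AY
A/II-1 aff I-1×I-2: X^aY
A/II-2 aff ·: X^aX^a
A/II-3 ? I-1×I-2: X^AX^A|X^AX^a
A/III-1 aff II-2×II-1: X^aY
A/III-2 aff II-2×II-1: X^aX^a
A/III-3 ? II-2×II-1: X^aX^a
⇒ A over [I-1,I-2,II-1,II-2,II-3,III-1,III-2,III-3]: 2 consistent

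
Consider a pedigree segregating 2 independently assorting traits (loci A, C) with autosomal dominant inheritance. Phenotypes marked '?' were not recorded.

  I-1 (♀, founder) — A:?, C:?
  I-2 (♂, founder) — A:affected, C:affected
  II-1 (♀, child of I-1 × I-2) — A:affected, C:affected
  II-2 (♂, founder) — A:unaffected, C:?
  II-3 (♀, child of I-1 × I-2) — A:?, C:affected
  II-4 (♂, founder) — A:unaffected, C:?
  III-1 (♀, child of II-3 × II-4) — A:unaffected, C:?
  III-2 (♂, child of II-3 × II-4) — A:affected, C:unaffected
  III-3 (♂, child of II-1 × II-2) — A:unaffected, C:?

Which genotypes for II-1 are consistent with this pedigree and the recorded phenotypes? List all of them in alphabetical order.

II-1 ∈ {Aa CC, Aa Cc}

A/I-1 ? ·: aa|Aa|AA
A/I-2 aff ·: Aa|AA
A/II-1 aff I-1×I-2: Aa
A/II-2 un ·: aa
A/II-3 ? I-1×I-2: Aa
A/II-4 un ·: aa
A/III-1 un II-3×II-4: aa
A/III-2 aff II-3×II-4: Aa
A/III-3 un II-1×II-2: aa
⇒ A over [I-1,I-2,II-1,II-2,II-3,II-4,III-1,III-2,III-3]: 5 consistent
C/I-1 ? ·: cc|Cc|CC
C/I-2 aff ·: Cc|CC
C/II-1 aff I-1×I-2: Cc|CC
C/II-2 ? ·: cc|Cc|CC
C/II-3 aff I-1×I-2: Cc
C/II-4 ? ·: cc|Cc
C/III-1 ? II-3×II-4: cc|Cc|CC
C/III-2 un II-3×II-4: cc
C/III-3 ? II-1×II-2: cc|Cc|CC
⇒ C over [I-1,I-2,II-1,II-2,II-3,II-4,III-1,III-2,III-3]: 235 consistent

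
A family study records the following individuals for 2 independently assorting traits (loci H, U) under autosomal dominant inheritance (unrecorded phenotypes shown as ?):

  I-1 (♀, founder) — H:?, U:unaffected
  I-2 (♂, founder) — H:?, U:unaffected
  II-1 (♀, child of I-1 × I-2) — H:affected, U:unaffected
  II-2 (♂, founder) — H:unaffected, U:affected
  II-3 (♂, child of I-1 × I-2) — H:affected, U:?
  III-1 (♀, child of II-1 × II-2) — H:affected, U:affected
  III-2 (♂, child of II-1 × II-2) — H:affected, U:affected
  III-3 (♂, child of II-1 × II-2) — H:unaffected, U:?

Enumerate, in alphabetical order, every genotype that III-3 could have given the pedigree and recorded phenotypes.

III-3 ∈ {hh Uu, hh uu}

H/I-1 ? ·: hh|Hh|HH
H/I-2 ? ·: hh|Hh|HH
H/II-1 aff I-1×I-2: Hh
H/II-2 un ·: hh
H/II-3 aff I-1×I-2: Hh|HH
H/III-1 aff II-1×II-2: Hh
H/III-2 aff II-1×II-2: Hh
H/III-3 un II-1×II-2: hh
⇒ H over [I-1,I-2,II-1,II-2,II-3,III-1,III-2,III-3]: 10 consistent
U/I-1 un ·: uu
U/I-2 un ·: uu
U/II-1 un I-1×I-2: uu
U/II-2 aff ·: Uu|UU
U/II-3 ? I-1×I-2: uu
U/III-1 aff II-1×II-2: Uu
U/III-2 aff II-1×II-2: Uu
U/III-3 ? II-1×II-2: uu|Uu
⇒ U over [I-1,I-2,II-1,II-2,II-3,III-1,III-2,III-3]: 3 consistent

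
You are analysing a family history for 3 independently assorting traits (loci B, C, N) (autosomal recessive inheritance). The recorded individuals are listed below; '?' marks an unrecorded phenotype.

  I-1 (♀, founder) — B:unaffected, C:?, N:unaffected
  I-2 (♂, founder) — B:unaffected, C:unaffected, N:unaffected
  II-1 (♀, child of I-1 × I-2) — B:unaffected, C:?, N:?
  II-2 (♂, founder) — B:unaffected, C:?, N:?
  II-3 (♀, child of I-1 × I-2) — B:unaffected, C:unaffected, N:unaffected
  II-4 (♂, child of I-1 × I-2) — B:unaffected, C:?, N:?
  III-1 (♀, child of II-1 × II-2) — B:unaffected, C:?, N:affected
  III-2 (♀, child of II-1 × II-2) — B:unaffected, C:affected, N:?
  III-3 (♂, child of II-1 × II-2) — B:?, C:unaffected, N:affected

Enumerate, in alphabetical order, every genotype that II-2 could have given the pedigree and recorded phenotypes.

B/I-1 un ·: BB|Bb
B/I-2 un ·: BB|Bb
B/II-1 un I-1×I-2: BB|Bb
B/II-2 un ·: BB|Bb
B/II-3 un I-1×I-2: BB|Bb
B/II-4 un I-1×I-2: BB|Bb
B/III-1 un II-1×II-2: BB|Bb
B/III-2 un II-1×II-2: BB|Bb
B/III-3 ? II-1×II-2: BB|Bb|bb
⇒ B over [I-1,I-2,II-1,II-2,II-3,II-4,III-1,III-2,III-3]: 357 consistent
C/I-1 ? ·: CC|Cc|cc
C/I-2 un ·: CC|Cc
C/II-1 ? I-1×I-2: Cc|cc
C/II-2 ? ·: Cc|cc
C/II-3 un I-1×I-2: CC|Cc
C/II-4 ? I-1×I-2: CC|Cc|cc
C/III-1 ? II-1×II-2: CC|Cc|cc
C/III-2 aff II-1×II-2: cc
C/III-3 un II-1×II-2: CC|Cc
⇒ C over [I-1,I-2,II-1,II-2,II-3,II-4,III-1,III-2,III-3]: 152 consistent
N/I-1 un ·: NN|Nn
N/I-2 un ·: NN|Nn
N/II-1 ? I-1×I-2: Nn|nn
N/II-2 ? ·: Nn|nn
N/II-3 un I-1×I-2: NN|Nn
N/II-4 ? I-1×I-2: NN|Nn|nn
N/III-1 aff II-1×II-2: nn
N/III-2 ? II-1×II-2: NN|Nn|nn
N/III-3 aff II-1×II-2: nn
⇒ N over [I-1,I-2,II-1,II-2,II-3,II-4,III-1,III-2,III-3]: 88 consistent

II-2 ∈ {BB Cc Nn, BB Cc nn, BB cc Nn, BB cc nn, Bb Cc Nn, Bb Cc nn, Bb cc Nn, Bb cc nn}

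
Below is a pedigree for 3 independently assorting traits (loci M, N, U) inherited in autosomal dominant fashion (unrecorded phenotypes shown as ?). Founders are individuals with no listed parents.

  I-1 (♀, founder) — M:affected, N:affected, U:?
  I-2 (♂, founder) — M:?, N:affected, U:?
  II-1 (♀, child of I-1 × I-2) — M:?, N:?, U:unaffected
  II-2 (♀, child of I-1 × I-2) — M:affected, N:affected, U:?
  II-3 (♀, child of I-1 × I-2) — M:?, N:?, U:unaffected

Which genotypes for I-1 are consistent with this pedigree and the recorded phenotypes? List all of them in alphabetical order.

I-1 ∈ {MM NN Uu, MM NN uu, MM Nn Uu, MM Nn uu, Mm NN Uu, Mm NN uu, Mm Nn Uu, Mm Nn uu}

M/I-1 aff ·: Mm|MM
M/I-2 ? ·: mm|Mm|MM
M/II-1 ? I-1×I-2: mm|Mm|MM
M/II-2 aff I-1×I-2: Mm|MM
M/II-3 ? I-1×I-2: mm|Mm|MM
⇒ M over [I-1,I-2,II-1,II-2,II-3]: 40 consistent
N/I-1 aff ·: Nn|NN
N/I-2 aff ·: Nn|NN
N/II-1 ? I-1×I-2: nn|Nn|NN
N/II-2 aff I-1×I-2: Nn|NN
N/II-3 ? I-1×I-2: nn|Nn|NN
⇒ N over [I-1,I-2,II-1,II-2,II-3]: 35 consistent
U/I-1 ? ·: uu|Uu
U/I-2 ? ·: uu|Uu
U/II-1 un I-1×I-2: uu
U/II-2 ? I-1×I-2: uu|Uu|UU
U/II-3 un I-1×I-2: uu
⇒ U over [I-1,I-2,II-1,II-2,II-3]: 8 consistent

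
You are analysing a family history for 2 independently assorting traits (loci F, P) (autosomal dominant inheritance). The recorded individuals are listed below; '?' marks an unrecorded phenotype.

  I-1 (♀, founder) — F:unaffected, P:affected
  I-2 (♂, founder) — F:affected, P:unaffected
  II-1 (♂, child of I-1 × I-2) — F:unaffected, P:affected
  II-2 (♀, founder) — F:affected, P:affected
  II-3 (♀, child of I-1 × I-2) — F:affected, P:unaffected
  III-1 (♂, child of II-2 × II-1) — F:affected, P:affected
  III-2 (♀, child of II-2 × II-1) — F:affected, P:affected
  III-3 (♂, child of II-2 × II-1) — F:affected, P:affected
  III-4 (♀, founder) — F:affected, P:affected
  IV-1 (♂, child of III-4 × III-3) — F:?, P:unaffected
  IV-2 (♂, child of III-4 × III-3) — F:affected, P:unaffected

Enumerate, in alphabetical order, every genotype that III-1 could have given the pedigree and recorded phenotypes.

F/I-1 un ·: ff
F/I-2 aff ·: Ff
F/II-1 un I-1×I-2: ff
F/II-2 aff ·: Ff|FF
F/II-3 aff I-1×I-2: Ff
F/III-1 aff II-2×II-1: Ff
F/III-2 aff II-2×II-1: Ff
F/III-3 aff II-2×II-1: Ff
F/III-4 aff ·: Ff|FF
F/IV-1 ? III-4×III-3: ff|Ff|FF
F/IV-2 aff III-4×III-3: Ff|FF
⇒ F over [I-1,I-2,II-1,II-2,II-3,III-1,III-2,III-3,III-4,IV-1,IV-2]: 20 consistent
P/I-1 aff ·: Pp
P/I-2 un ·: pp
P/II-1 aff I-1×I-2: Pp
P/II-2 aff ·: Pp|PP
P/II-3 un I-1×I-2: pp
P/III-1 aff II-2×II-1: Pp|PP
P/III-2 aff II-2×II-1: Pp|PP
P/III-3 aff II-2×II-1: Pp
P/III-4 aff ·: Pp
P/IV-1 un III-4×III-3: pp
P/IV-2 un III-4×III-3: pp
⇒ P over [I-1,I-2,II-1,II-2,II-3,III-1,III-2,III-3,III-4,IV-1,IV-2]: 8 consistent

III-1 ∈ {Ff PP, Ff Pp}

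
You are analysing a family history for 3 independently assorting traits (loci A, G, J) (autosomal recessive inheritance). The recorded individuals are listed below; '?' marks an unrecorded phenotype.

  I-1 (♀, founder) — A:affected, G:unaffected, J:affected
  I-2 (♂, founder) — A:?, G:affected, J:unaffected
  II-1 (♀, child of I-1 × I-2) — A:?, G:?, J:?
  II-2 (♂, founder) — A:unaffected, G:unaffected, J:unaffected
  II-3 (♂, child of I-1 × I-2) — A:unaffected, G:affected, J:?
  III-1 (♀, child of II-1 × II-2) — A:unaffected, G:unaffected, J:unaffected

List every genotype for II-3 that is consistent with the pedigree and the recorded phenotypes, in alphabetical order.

A/I-1 aff ·: aa
A/I-2 ? ·: AA|Aa
A/II-1 ? I-1×I-2: Aa|aa
A/II-2 un ·: AA|Aa
A/II-3 un I-1×I-2: Aa
A/III-1 un II-1×II-2: AA|Aa
⇒ A over [I-1,I-2,II-1,II-2,II-3,III-1]: 10 consistent
G/I-1 un ·: Gg
G/I-2 aff ·: gg
G/II-1 ? I-1×I-2: Gg|gg
G/II-2 un ·: GG|Gg
G/II-3 aff I-1×I-2: gg
G/III-1 un II-1×II-2: GG|Gg
⇒ G over [I-1,I-2,II-1,II-2,II-3,III-1]: 6 consistent
J/I-1 aff ·: jj
J/I-2 un ·: JJ|Jj
J/II-1 ? I-1×I-2: Jj|jj
J/II-2 un ·: JJ|Jj
J/II-3 ? I-1×I-2: Jj|jj
J/III-1 un II-1×II-2: JJ|Jj
⇒ J over [I-1,I-2,II-1,II-2,II-3,III-1]: 16 consistent

II-3 ∈ {Aa gg Jj, Aa gg jj}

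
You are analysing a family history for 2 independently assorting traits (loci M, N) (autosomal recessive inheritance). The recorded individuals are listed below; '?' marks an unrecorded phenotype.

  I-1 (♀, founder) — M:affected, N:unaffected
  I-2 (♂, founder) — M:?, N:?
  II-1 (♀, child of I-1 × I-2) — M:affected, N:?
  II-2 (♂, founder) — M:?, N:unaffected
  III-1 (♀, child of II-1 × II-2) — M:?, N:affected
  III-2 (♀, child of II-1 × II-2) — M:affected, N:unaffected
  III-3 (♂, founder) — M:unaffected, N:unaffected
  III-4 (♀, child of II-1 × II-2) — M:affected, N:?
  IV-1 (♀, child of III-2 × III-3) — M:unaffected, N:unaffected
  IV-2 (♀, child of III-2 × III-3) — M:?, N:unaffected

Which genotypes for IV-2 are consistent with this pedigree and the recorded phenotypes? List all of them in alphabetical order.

IV-2 ∈ {Mm NN, Mm Nn, mm NN, mm Nn}

M/I-1 aff ·: mm
M/I-2 ? ·: Mm|mm
M/II-1 aff I-1×I-2: mm
M/II-2 ? ·: Mm|mm
M/III-1 ? II-1×II-2: Mm|mm
M/III-2 aff II-1×II-2: mm
M/III-3 un ·: MM|Mm
M/III-4 aff II-1×II-2: mm
M/IV-1 un III-2×III-3: Mm
M/IV-2 ? III-2×III-3: Mm|mm
⇒ M over [I-1,I-2,II-1,II-2,III-1,III-2,III-3,III-4,IV-1,IV-2]: 18 consistent
N/I-1 un ·: NN|Nn
N/I-2 ? ·: NN|Nn|nn
N/II-1 ? I-1×I-2: Nn|nn
N/II-2 un ·: Nn
N/III-1 aff II-1×II-2: nn
N/III-2 un II-1×II-2: NN|Nn
N/III-3 un ·: NN|Nn
N/III-4 ? II-1×II-2: NN|Nn|nn
N/IV-1 un III-2×III-3: NN|Nn
N/IV-2 un III-2×III-3: NN|Nn
⇒ N over [I-1,I-2,II-1,II-2,III-1,III-2,III-3,III-4,IV-1,IV-2]: 227 consistent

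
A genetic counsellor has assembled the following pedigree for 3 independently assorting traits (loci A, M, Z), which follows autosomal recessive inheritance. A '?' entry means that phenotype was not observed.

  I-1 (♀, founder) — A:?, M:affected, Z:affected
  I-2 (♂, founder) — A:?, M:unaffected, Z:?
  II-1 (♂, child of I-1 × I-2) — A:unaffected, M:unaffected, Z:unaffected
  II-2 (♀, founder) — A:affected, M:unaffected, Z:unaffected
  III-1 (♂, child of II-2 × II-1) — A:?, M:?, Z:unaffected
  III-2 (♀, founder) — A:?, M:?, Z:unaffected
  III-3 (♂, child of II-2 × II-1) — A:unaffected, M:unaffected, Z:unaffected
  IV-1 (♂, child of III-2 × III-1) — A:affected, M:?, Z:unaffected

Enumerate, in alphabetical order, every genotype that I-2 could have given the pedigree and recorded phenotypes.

I-2 ∈ {AA MM ZZ, AA MM Zz, AA Mm ZZ, AA Mm Zz, Aa MM ZZ, Aa MM Zz, Aa Mm ZZ, Aa Mm Zz, aa MM ZZ, aa MM Zz, aa Mm ZZ, aa Mm Zz}

A/I-1 ? ·: AA|Aa|aa
A/I-2 ? ·: AA|Aa|aa
A/II-1 un I-1×I-2: AA|Aa
A/II-2 aff ·: aa
A/III-1 ? II-2×II-1: Aa|aa
A/III-2 ? ·: Aa|aa
A/III-3 un II-2×II-1: Aa
A/IV-1 aff III-2×III-1: aa
⇒ A over [I-1,I-2,II-1,II-2,III-1,III-2,III-3,IV-1]: 36 consistent
M/I-1 aff ·: mm
M/I-2 un ·: MM|Mm
M/II-1 un I-1×I-2: Mm
M/II-2 un ·: MM|Mm
M/III-1 ? II-2×II-1: MM|Mm|mm
M/III-2 ? ·: MM|Mm|mm
M/III-3 un II-2×II-1: MM|Mm
M/IV-1 ? III-2×III-1: MM|Mm|mm
⇒ M over [I-1,I-2,II-1,II-2,III-1,III-2,III-3,IV-1]: 104 consistent
Z/I-1 aff ·: zz
Z/I-2 ? ·: ZZ|Zz
Z/II-1 un I-1×I-2: Zz
Z/II-2 un ·: ZZ|Zz
Z/III-1 un II-2×II-1: ZZ|Zz
Z/III-2 un ·: ZZ|Zz
Z/III-3 un II-2×II-1: ZZ|Zz
Z/IV-1 un III-2×III-1: ZZ|Zz
⇒ Z over [I-1,I-2,II-1,II-2,III-1,III-2,III-3,IV-1]: 56 consistent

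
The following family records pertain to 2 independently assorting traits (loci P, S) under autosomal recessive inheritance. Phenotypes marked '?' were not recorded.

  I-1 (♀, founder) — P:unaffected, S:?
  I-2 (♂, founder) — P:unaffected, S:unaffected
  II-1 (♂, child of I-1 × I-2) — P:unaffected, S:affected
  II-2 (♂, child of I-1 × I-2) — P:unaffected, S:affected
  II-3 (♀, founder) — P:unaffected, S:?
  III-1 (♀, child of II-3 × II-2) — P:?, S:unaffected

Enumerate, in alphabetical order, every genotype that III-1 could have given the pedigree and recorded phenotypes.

III-1 ∈ {PP Ss, Pp Ss, pp Ss}

P/I-1 un ·: PP|Pp
P/I-2 un ·: PP|Pp
P/II-1 un I-1×I-2: PP|Pp
P/II-2 un I-1×I-2: PP|Pp
P/II-3 un ·: PP|Pp
P/III-1 ? II-3×II-2: PP|Pp|pp
⇒ P over [I-1,I-2,II-1,II-2,II-3,III-1]: 51 consistent
S/I-1 ? ·: Ss|ss
S/I-2 un ·: Ss
S/II-1 aff I-1×I-2: ss
S/II-2 aff I-1×I-2: ss
S/II-3 ? ·: SS|Ss
S/III-1 un II-3×II-2: Ss
⇒ S over [I-1,I-2,II-1,II-2,II-3,III-1]: 4 consistent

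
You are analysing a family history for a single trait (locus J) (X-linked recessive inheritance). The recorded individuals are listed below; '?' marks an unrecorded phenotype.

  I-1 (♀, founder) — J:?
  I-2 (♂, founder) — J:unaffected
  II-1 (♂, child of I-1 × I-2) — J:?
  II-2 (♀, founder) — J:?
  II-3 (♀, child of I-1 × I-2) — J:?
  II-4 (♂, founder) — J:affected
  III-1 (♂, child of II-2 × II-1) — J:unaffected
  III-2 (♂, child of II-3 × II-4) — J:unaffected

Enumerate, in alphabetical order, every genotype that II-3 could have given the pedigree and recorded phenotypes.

II-3 ∈ {X^JX^J, X^JX^j}

J/I-1 ? ·: X^JX^J|X^JX^j|X^jX^j
J/I-2 un ·: X^JY
J/II-1 ? I-1×I-2: X^JY|X^jY
J/II-2 ? ·: X^JX^J|X^JX^j
J/II-3 ? I-1×I-2: X^JX^J|X^JX^j
J/II-4 aff ·: X^jY
J/III-1 un II-2×II-1: X^JY
J/III-2 un II-3×II-4: X^JY
⇒ J over [I-1,I-2,II-1,II-2,II-3,II-4,III-1,III-2]: 12 consistent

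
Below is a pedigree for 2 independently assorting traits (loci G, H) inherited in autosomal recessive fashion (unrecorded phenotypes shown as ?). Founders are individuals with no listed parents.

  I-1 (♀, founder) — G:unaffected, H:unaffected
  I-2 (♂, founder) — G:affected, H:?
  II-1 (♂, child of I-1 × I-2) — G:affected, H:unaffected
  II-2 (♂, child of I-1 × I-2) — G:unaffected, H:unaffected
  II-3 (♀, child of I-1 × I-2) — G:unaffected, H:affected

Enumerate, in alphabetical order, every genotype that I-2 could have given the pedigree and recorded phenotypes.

G/I-1 un ·: Gg
G/I-2 aff ·: gg
G/II-1 aff I-1×I-2: gg
G/II-2 un I-1×I-2: Gg
G/II-3 un I-1×I-2: Gg
⇒ G over [I-1,I-2,II-1,II-2,II-3]: 1 consistent
H/I-1 un ·: Hh
H/I-2 ? ·: Hh|hh
H/II-1 un I-1×I-2: HH|Hh
H/II-2 un I-1×I-2: HH|Hh
H/II-3 aff I-1×I-2: hh
⇒ H over [I-1,I-2,II-1,II-2,II-3]: 5 consistent

I-2 ∈ {gg Hh, gg hh}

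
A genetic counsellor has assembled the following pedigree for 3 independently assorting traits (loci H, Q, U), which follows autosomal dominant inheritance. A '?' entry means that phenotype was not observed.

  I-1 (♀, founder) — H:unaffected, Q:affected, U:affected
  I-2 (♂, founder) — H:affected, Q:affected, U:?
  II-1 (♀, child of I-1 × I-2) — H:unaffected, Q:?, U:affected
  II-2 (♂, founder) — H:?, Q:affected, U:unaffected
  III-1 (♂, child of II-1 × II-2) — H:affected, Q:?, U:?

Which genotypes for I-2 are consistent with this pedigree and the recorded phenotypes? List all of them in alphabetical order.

H/I-1 un ·: hh
H/I-2 aff ·: Hh
H/II-1 un I-1×I-2: hh
H/II-2 ? ·: Hh|HH
H/III-1 aff II-1×II-2: Hh
⇒ H over [I-1,I-2,II-1,II-2,III-1]: 2 consistent
Q/I-1 aff ·: Qq|QQ
Q/I-2 aff ·: Qq|QQ
Q/II-1 ? I-1×I-2: qq|Qq|QQ
Q/II-2 aff ·: Qq|QQ
Q/III-1 ? II-1×II-2: qq|Qq|QQ
⇒ Q over [I-1,I-2,II-1,II-2,III-1]: 30 consistent
U/I-1 aff ·: Uu|UU
U/I-2 ? ·: uu|Uu|UU
U/II-1 aff I-1×I-2: Uu|UU
U/II-2 un ·: uu
U/III-1 ? II-1×II-2: uu|Uu
⇒ U over [I-1,I-2,II-1,II-2,III-1]: 14 consistent

I-2 ∈ {Hh QQ UU, Hh QQ Uu, Hh QQ uu, Hh Qq UU, Hh Qq Uu, Hh Qq uu}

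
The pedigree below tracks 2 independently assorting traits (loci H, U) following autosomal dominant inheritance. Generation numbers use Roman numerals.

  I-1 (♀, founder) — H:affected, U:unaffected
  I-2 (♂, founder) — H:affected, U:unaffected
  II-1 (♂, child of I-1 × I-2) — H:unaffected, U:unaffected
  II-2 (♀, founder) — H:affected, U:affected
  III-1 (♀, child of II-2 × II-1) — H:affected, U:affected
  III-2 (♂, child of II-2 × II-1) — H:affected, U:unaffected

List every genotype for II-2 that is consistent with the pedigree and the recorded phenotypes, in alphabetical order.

II-2 ∈ {HH Uu, Hh Uu}

H/I-1 aff ·: Hh
H/I-2 aff ·: Hh
H/II-1 un I-1×I-2: hh
H/II-2 aff ·: Hh|HH
H/III-1 aff II-2×II-1: Hh
H/III-2 aff II-2×II-1: Hh
⇒ H over [I-1,I-2,II-1,II-2,III-1,III-2]: 2 consistent
U/I-1 un ·: uu
U/I-2 un ·: uu
U/II-1 un I-1×I-2: uu
U/II-2 aff ·: Uu
U/III-1 aff II-2×II-1: Uu
U/III-2 un II-2×II-1: uu
⇒ U over [I-1,I-2,II-1,II-2,III-1,III-2]: 1 consistent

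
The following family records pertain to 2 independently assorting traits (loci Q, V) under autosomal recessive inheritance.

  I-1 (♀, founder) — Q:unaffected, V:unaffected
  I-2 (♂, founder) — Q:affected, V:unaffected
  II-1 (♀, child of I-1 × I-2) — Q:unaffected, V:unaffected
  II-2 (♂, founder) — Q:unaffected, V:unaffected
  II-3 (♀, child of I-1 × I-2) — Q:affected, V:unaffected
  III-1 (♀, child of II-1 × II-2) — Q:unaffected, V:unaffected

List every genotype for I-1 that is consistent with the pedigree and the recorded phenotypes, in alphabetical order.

I-1 ∈ {Qq VV, Qq Vv}

Q/I-1 un ·: Qq
Q/I-2 aff ·: qq
Q/II-1 un I-1×I-2: Qq
Q/II-2 un ·: QQ|Qq
Q/II-3 aff I-1×I-2: qq
Q/III-1 un II-1×II-2: QQ|Qq
⇒ Q over [I-1,I-2,II-1,II-2,II-3,III-1]: 4 consistent
V/I-1 un ·: VV|Vv
V/I-2 un ·: VV|Vv
V/II-1 un I-1×I-2: VV|Vv
V/II-2 un ·: VV|Vv
V/II-3 un I-1×I-2: VV|Vv
V/III-1 un II-1×II-2: VV|Vv
⇒ V over [I-1,I-2,II-1,II-2,II-3,III-1]: 45 consistent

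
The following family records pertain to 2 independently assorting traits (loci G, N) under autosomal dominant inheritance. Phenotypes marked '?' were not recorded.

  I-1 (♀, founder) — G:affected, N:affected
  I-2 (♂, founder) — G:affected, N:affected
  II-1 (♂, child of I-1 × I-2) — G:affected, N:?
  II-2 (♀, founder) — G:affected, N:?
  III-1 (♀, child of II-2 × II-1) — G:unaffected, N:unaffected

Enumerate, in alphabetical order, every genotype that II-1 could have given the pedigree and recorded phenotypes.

G/I-1 aff ·: Gg|GG
G/I-2 aff ·: Gg|GG
G/II-1 aff I-1×I-2: Gg
G/II-2 aff ·: Gg
G/III-1 un II-2×II-1: gg
⇒ G over [I-1,I-2,II-1,II-2,III-1]: 3 consistent
N/I-1 aff ·: Nn|NN
N/I-2 aff ·: Nn|NN
N/II-1 ? I-1×I-2: nn|Nn
N/II-2 ? ·: nn|Nn
N/III-1 un II-2×II-1: nn
⇒ N over [I-1,I-2,II-1,II-2,III-1]: 8 consistent

II-1 ∈ {Gg Nn, Gg nn}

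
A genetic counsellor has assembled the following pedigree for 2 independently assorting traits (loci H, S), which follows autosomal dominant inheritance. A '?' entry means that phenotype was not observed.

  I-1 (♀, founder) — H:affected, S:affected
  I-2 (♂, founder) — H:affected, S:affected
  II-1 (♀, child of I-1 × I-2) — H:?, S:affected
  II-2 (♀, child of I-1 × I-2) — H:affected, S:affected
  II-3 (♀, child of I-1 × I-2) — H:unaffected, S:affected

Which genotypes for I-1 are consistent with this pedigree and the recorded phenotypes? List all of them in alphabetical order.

H/I-1 aff ·: Hh
H/I-2 aff ·: Hh
H/II-1 ? I-1×I-2: hh|Hh|HH
H/II-2 aff I-1×I-2: Hh|HH
H/II-3 un I-1×I-2: hh
⇒ H over [I-1,I-2,II-1,II-2,II-3]: 6 consistent
S/I-1 aff ·: Ss|SS
S/I-2 aff ·: Ss|SS
S/II-1 aff I-1×I-2: Ss|SS
S/II-2 aff I-1×I-2: Ss|SS
S/II-3 aff I-1×I-2: Ss|SS
⇒ S over [I-1,I-2,II-1,II-2,II-3]: 25 consistent

I-1 ∈ {Hh SS, Hh Ss}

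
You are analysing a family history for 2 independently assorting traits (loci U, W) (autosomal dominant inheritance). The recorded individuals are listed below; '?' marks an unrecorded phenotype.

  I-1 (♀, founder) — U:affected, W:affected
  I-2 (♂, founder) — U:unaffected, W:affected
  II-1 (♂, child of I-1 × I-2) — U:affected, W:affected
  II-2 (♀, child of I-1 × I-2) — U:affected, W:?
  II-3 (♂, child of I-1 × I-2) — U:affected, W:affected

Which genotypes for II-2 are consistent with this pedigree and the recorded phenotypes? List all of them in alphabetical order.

II-2 ∈ {Uu WW, Uu Ww, Uu ww}

U/I-1 aff ·: Uu|UU
U/I-2 un ·: uu
U/II-1 aff I-1×I-2: Uu
U/II-2 aff I-1×I-2: Uu
U/II-3 aff I-1×I-2: Uu
⇒ U over [I-1,I-2,II-1,II-2,II-3]: 2 consistent
W/I-1 aff ·: Ww|WW
W/I-2 aff ·: Ww|WW
W/II-1 aff I-1×I-2: Ww|WW
W/II-2 ? I-1×I-2: ww|Ww|WW
W/II-3 aff I-1×I-2: Ww|WW
⇒ W over [I-1,I-2,II-1,II-2,II-3]: 29 consistent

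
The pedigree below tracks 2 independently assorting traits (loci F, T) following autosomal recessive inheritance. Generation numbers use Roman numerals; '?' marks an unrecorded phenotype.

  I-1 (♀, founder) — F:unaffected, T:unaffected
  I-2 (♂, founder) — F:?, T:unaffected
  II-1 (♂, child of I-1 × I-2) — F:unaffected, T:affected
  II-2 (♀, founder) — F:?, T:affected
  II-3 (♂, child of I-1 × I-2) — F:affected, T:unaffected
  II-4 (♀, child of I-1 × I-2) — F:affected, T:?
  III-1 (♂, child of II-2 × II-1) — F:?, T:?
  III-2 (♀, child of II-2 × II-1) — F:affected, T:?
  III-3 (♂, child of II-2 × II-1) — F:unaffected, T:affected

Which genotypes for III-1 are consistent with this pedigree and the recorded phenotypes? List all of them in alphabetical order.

III-1 ∈ {FF tt, Ff tt, ff tt}

F/I-1 un ·: Ff
F/I-2 ? ·: Ff|ff
F/II-1 un I-1×I-2: Ff
F/II-2 ? ·: Ff|ff
F/II-3 aff I-1×I-2: ff
F/II-4 aff I-1×I-2: ff
F/III-1 ? II-2×II-1: FF|Ff|ff
F/III-2 aff II-2×II-1: ff
F/III-3 un II-2×II-1: FF|Ff
⇒ F over [I-1,I-2,II-1,II-2,II-3,II-4,III-1,III-2,III-3]: 16 consistent
T/I-1 un ·: Tt
T/I-2 un ·: Tt
T/II-1 aff I-1×I-2: tt
T/II-2 aff ·: tt
T/II-3 un I-1×I-2: TT|Tt
T/II-4 ? I-1×I-2: TT|Tt|tt
T/III-1 ? II-2×II-1: tt
T/III-2 ? II-2×II-1: tt
T/III-3 aff II-2×II-1: tt
⇒ T over [I-1,I-2,II-1,II-2,II-3,II-4,III-1,III-2,III-3]: 6 consistent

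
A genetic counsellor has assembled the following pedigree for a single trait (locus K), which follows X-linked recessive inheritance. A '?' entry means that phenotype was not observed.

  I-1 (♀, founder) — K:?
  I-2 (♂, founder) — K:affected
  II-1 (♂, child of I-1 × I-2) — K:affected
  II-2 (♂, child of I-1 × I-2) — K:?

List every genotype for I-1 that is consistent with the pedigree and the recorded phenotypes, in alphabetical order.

I-1 ∈ {X^KX^k, X^kX^k}

K/I-1 ? ·: X^KX^k|X^kX^k
K/I-2 aff ·: X^kY
K/II-1 aff I-1×I-2: X^kY
K/II-2 ? I-1×I-2: X^KY|X^kY
⇒ K over [I-1,I-2,II-1,II-2]: 3 consistent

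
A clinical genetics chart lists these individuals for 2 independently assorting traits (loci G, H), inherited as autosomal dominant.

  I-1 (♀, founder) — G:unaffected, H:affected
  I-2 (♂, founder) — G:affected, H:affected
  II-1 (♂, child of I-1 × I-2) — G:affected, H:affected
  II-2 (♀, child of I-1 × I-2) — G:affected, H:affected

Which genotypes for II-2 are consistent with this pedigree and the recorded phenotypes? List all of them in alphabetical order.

G/I-1 un ·: gg
G/I-2 aff ·: Gg|GG
G/II-1 aff I-1×I-2: Gg
G/II-2 aff I-1×I-2: Gg
⇒ G over [I-1,I-2,II-1,II-2]: 2 consistent
H/I-1 aff ·: Hh|HH
H/I-2 aff ·: Hh|HH
H/II-1 aff I-1×I-2: Hh|HH
H/II-2 aff I-1×I-2: Hh|HH
⇒ H over [I-1,I-2,II-1,II-2]: 13 consistent

II-2 ∈ {Gg HH, Gg Hh}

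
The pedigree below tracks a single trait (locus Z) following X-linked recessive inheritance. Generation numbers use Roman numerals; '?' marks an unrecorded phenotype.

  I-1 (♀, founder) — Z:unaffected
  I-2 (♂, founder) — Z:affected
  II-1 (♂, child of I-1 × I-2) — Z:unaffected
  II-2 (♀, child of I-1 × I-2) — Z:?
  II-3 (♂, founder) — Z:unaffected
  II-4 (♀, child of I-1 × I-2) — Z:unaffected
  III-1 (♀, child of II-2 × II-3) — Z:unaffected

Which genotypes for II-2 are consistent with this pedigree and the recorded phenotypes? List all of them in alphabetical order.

II-2 ∈ {X^ZX^z, X^zX^z}

Z/I-1 un ·: X^ZX^Z|X^ZX^z
Z/I-2 aff ·: X^zY
Z/II-1 un I-1×I-2: X^ZY
Z/II-2 ? I-1×I-2: X^ZX^z|X^zX^z
Z/II-3 un ·: X^ZY
Z/II-4 un I-1×I-2: X^ZX^z
Z/III-1 un II-2×II-3: X^ZX^Z|X^ZX^z
⇒ Z over [I-1,I-2,II-1,II-2,II-3,II-4,III-1]: 5 consistent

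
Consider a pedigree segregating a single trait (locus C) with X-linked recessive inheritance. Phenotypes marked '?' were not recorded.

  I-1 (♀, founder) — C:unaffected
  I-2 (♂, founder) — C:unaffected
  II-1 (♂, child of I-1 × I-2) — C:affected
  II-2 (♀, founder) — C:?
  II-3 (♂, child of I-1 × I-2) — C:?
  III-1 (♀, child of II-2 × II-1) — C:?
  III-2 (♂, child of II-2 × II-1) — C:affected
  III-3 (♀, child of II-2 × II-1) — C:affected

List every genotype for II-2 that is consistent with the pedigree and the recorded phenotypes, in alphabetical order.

C/I-1 un ·: X^CX^c
C/I-2 un ·: X^CY
C/II-1 aff I-1×I-2: X^cY
C/II-2 ? ·: X^CX^c|X^cX^c
C/II-3 ? I-1×I-2: X^CY|X^cY
C/III-1 ? II-2×II-1: X^CX^c|X^cX^c
C/III-2 aff II-2×II-1: X^cY
C/III-3 aff II-2×II-1: X^cX^c
⇒ C over [I-1,I-2,II-1,II-2,II-3,III-1,III-2,III-3]: 6 consistent

II-2 ∈ {X^CX^c, X^cX^c}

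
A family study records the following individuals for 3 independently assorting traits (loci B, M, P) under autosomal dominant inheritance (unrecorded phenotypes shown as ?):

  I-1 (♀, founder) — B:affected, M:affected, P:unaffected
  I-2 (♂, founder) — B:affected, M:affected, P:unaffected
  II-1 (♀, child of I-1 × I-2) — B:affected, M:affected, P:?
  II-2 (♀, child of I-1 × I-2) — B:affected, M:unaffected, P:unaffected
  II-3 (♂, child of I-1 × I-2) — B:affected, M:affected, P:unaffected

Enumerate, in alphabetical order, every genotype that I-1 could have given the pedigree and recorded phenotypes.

B/I-1 aff ·: Bb|BB
B/I-2 aff ·: Bb|BB
B/II-1 aff I-1×I-2: Bb|BB
B/II-2 aff I-1×I-2: Bb|BB
B/II-3 aff I-1×I-2: Bb|BB
⇒ B over [I-1,I-2,II-1,II-2,II-3]: 25 consistent
M/I-1 aff ·: Mm
M/I-2 aff ·: Mm
M/II-1 aff I-1×I-2: Mm|MM
M/II-2 un I-1×I-2: mm
M/II-3 aff I-1×I-2: Mm|MM
⇒ M over [I-1,I-2,II-1,II-2,II-3]: 4 consistent
P/I-1 un ·: pp
P/I-2 un ·: pp
P/II-1 ? I-1×I-2: pp
P/II-2 un I-1×I-2: pp
P/II-3 un I-1×I-2: pp
⇒ P over [I-1,I-2,II-1,II-2,II-3]: 1 consistent

I-1 ∈ {BB Mm pp, Bb Mm pp}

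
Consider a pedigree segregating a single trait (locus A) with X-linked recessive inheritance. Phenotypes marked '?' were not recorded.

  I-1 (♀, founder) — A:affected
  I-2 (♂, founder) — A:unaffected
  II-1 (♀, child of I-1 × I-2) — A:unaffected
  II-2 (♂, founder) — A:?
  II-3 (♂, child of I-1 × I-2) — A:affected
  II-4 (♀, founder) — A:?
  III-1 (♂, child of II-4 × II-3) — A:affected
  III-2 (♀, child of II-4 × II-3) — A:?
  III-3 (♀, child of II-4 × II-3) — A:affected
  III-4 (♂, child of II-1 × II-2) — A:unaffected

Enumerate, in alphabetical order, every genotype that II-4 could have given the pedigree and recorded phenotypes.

II-4 ∈ {X^AX^a, X^aX^a}

A/I-1 aff ·: X^aX^a
A/I-2 un ·: X^AY
A/II-1 un I-1×I-2: X^AX^a
A/II-2 ? ·: X^AY|X^aY
A/II-3 aff I-1×I-2: X^aY
A/II-4 ? ·: X^AX^a|X^aX^a
A/III-1 aff II-4×II-3: X^aY
A/III-2 ? II-4×II-3: X^AX^a|X^aX^a
A/III-3 aff II-4×II-3: X^aX^a
A/III-4 un II-1×II-2: X^AY
⇒ A over [I-1,I-2,II-1,II-2,II-3,II-4,III-1,III-2,III-3,III-4]: 6 consistent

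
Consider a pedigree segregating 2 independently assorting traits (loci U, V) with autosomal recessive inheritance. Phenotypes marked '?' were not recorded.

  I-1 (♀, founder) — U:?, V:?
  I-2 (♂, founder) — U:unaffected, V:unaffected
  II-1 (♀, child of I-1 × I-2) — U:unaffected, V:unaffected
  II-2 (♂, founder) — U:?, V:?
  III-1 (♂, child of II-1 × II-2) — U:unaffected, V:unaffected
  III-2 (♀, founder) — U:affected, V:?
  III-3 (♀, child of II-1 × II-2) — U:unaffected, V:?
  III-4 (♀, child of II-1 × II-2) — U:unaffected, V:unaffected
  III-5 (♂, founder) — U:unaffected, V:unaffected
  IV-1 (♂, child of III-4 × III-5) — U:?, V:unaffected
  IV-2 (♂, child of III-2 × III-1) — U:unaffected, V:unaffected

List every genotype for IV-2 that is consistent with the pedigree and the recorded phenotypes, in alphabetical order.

U/I-1 ? ·: UU|Uu|uu
U/I-2 un ·: UU|Uu
U/II-1 un I-1×I-2: UU|Uu
U/II-2 ? ·: UU|Uu|uu
U/III-1 un II-1×II-2: UU|Uu
U/III-2 aff ·: uu
U/III-3 un II-1×II-2: UU|Uu
U/III-4 un II-1×II-2: UU|Uu
U/III-5 un ·: UU|Uu
U/IV-1 ? III-4×III-5: UU|Uu|uu
U/IV-2 un III-2×III-1: Uu
⇒ U over [I-1,I-2,II-1,II-2,III-1,III-2,III-3,III-4,III-5,IV-1,IV-2]: 505 consistent
V/I-1 ? ·: VV|Vv|vv
V/I-2 un ·: VV|Vv
V/II-1 un I-1×I-2: VV|Vv
V/II-2 ? ·: VV|Vv|vv
V/III-1 un II-1×II-2: VV|Vv
V/III-2 ? ·: VV|Vv|vv
V/III-3 ? II-1×II-2: VV|Vv|vv
V/III-4 un II-1×II-2: VV|Vv
V/III-5 un ·: VV|Vv
V/IV-1 un III-4×III-5: VV|Vv
V/IV-2 un III-2×III-1: VV|Vv
⇒ V over [I-1,I-2,II-1,II-2,III-1,III-2,III-3,III-4,III-5,IV-1,IV-2]: 2407 consistent

IV-2 ∈ {Uu VV, Uu Vv}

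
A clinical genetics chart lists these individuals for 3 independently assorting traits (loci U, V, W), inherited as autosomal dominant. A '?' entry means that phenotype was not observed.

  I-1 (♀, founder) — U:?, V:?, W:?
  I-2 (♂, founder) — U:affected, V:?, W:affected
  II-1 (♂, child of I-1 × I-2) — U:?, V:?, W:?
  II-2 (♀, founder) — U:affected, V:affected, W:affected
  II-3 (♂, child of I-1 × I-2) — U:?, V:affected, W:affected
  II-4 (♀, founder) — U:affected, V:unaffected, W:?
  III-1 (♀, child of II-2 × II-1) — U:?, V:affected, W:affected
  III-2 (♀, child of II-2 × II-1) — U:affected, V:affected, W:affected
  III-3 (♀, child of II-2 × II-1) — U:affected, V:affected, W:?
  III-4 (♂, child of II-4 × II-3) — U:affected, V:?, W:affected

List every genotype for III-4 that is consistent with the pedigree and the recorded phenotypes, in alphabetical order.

III-4 ∈ {UU Vv WW, UU Vv Ww, UU vv WW, UU vv Ww, Uu Vv WW, Uu Vv Ww, Uu vv WW, Uu vv Ww}

U/I-1 ? ·: uu|Uu|UU
U/I-2 aff ·: Uu|UU
U/II-1 ? I-1×I-2: uu|Uu|UU
U/II-2 aff ·: Uu|UU
U/II-3 ? I-1×I-2: uu|Uu|UU
U/II-4 aff ·: Uu|UU
U/III-1 ? II-2×II-1: uu|Uu|UU
U/III-2 aff II-2×II-1: Uu|UU
U/III-3 aff II-2×II-1: Uu|UU
U/III-4 aff II-4×II-3: Uu|UU
⇒ U over [I-1,I-2,II-1,II-2,II-3,II-4,III-1,III-2,III-3,III-4]: 939 consistent
V/I-1 ? ·: vv|Vv|VV
V/I-2 ? ·: vv|Vv|VV
V/II-1 ? I-1×I-2: vv|Vv|VV
V/II-2 aff ·: Vv|VV
V/II-3 aff I-1×I-2: Vv|VV
V/II-4 un ·: vv
V/III-1 aff II-2×II-1: Vv|VV
V/III-2 aff II-2×II-1: Vv|VV
V/III-3 aff II-2×II-1: Vv|VV
V/III-4 ? II-4×II-3: vv|Vv
⇒ V over [I-1,I-2,II-1,II-2,II-3,II-4,III-1,III-2,III-3,III-4]: 376 consistent
W/I-1 ? ·: ww|Ww|WW
W/I-2 aff ·: Ww|WW
W/II-1 ? I-1×I-2: ww|Ww|WW
W/II-2 aff ·: Ww|WW
W/II-3 aff I-1×I-2: Ww|WW
W/II-4 ? ·: ww|Ww|WW
W/III-1 aff II-2×II-1: Ww|WW
W/III-2 aff II-2×II-1: Ww|WW
W/III-3 ? II-2×II-1: ww|Ww|WW
W/III-4 aff II-4×II-3: Ww|WW
⇒ W over [I-1,I-2,II-1,II-2,II-3,II-4,III-1,III-2,III-3,III-4]: 1061 consistent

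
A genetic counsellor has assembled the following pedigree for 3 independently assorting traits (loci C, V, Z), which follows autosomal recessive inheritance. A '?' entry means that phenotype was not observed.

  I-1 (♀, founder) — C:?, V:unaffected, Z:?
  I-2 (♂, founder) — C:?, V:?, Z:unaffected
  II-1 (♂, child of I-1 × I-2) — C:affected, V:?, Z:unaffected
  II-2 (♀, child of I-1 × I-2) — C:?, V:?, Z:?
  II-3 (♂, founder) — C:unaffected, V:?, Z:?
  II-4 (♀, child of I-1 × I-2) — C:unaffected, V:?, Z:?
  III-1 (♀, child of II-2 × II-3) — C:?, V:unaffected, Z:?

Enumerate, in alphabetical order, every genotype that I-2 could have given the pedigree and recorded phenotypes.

C/I-1 ? ·: Cc|cc
C/I-2 ? ·: Cc|cc
C/II-1 aff I-1×I-2: cc
C/II-2 ? I-1×I-2: CC|Cc|cc
C/II-3 un ·: CC|Cc
C/II-4 un I-1×I-2: CC|Cc
C/III-1 ? II-2×II-3: CC|Cc|cc
⇒ C over [I-1,I-2,II-1,II-2,II-3,II-4,III-1]: 38 consistent
V/I-1 un ·: VV|Vv
V/I-2 ? ·: VV|Vv|vv
V/II-1 ? I-1×I-2: VV|Vv|vv
V/II-2 ? I-1×I-2: VV|Vv|vv
V/II-3 ? ·: VV|Vv|vv
V/II-4 ? I-1×I-2: VV|Vv|vv
V/III-1 un II-2×II-3: VV|Vv
⇒ V over [I-1,I-2,II-1,II-2,II-3,II-4,III-1]: 208 consistent
Z/I-1 ? ·: ZZ|Zz|zz
Z/I-2 un ·: ZZ|Zz
Z/II-1 un I-1×I-2: ZZ|Zz
Z/II-2 ? I-1×I-2: ZZ|Zz|zz
Z/II-3 ? ·: ZZ|Zz|zz
Z/II-4 ? I-1×I-2: ZZ|Zz|zz
Z/III-1 ? II-2×II-3: ZZ|Zz|zz
⇒ Z over [I-1,I-2,II-1,II-2,II-3,II-4,III-1]: 211 consistent

I-2 ∈ {Cc VV ZZ, Cc VV Zz, Cc Vv ZZ, Cc Vv Zz, Cc vv ZZ, Cc vv Zz, cc VV ZZ, cc VV Zz, cc Vv ZZ, cc Vv Zz, cc vv ZZ, cc vv Zz}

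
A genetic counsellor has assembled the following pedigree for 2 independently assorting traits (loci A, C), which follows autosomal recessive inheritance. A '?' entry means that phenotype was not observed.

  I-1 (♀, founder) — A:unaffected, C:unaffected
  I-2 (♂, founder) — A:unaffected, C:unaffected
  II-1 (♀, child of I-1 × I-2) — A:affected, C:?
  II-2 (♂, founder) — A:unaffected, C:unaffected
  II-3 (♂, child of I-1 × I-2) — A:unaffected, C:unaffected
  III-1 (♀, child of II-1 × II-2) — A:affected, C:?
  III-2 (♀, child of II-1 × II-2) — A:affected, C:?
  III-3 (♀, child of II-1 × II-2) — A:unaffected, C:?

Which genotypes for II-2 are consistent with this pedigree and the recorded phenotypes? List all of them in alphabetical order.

A/I-1 un ·: Aa
A/I-2 un ·: Aa
A/II-1 aff I-1×I-2: aa
A/II-2 un ·: Aa
A/II-3 un I-1×I-2: AA|Aa
A/III-1 aff II-1×II-2: aa
A/III-2 aff II-1×II-2: aa
A/III-3 un II-1×II-2: Aa
⇒ A over [I-1,I-2,II-1,II-2,II-3,III-1,III-2,III-3]: 2 consistent
C/I-1 un ·: CC|Cc
C/I-2 un ·: CC|Cc
C/II-1 ? I-1×I-2: CC|Cc|cc
C/II-2 un ·: CC|Cc
C/II-3 un I-1×I-2: CC|Cc
C/III-1 ? II-1×II-2: CC|Cc|cc
C/III-2 ? II-1×II-2: CC|Cc|cc
C/III-3 ? II-1×II-2: CC|Cc|cc
⇒ C over [I-1,I-2,II-1,II-2,II-3,III-1,III-2,III-3]: 291 consistent

II-2 ∈ {Aa CC, Aa Cc}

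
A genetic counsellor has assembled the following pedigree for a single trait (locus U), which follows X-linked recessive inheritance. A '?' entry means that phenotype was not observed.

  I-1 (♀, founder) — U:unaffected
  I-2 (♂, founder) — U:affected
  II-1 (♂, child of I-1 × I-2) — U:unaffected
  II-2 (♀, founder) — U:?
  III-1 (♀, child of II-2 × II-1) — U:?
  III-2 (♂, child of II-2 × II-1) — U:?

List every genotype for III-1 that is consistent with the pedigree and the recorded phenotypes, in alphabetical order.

U/I-1 un ·: X^UX^U|X^UX^u
U/I-2 aff ·: X^uY
U/II-1 un I-1×I-2: X^UY
U/II-2 ? ·: X^UX^U|X^UX^u|X^uX^u
U/III-1 ? II-2×II-1: X^UX^U|X^UX^u
U/III-2 ? II-2×II-1: X^UY|X^uY
⇒ U over [I-1,I-2,II-1,II-2,III-1,III-2]: 12 consistent

III-1 ∈ {X^UX^U, X^UX^u}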